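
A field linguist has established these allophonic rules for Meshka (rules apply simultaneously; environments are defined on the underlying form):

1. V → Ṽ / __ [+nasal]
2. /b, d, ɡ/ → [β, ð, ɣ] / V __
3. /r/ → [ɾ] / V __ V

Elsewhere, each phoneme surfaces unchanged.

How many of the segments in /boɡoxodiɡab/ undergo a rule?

Segments that undergo a rule: /ɡ/ → [ɣ] (rule 2); /d/ → [ð] (rule 2); /ɡ/ → [ɣ] (rule 2); /b/ → [β] (rule 2).
All other segments surface unchanged.

4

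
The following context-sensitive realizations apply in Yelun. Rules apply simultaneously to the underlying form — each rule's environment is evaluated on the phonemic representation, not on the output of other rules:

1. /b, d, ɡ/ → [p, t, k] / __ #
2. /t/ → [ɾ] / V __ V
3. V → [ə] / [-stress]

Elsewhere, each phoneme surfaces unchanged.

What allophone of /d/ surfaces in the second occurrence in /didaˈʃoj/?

/d/ (between /i/ and /a/) fails the environment for rule 1, so it stays [d].

[d]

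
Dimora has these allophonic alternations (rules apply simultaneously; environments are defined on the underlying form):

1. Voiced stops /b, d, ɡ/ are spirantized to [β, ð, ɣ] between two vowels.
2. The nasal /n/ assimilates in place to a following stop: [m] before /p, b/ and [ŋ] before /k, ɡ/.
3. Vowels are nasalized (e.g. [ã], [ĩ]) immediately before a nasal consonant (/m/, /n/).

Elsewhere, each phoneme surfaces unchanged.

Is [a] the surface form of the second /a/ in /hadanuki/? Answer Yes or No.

No

/a/ — between /d/ and /n/, before a nasal consonant — surfaces as [ã] (rule 3).
The actual realization is [ã], not [a].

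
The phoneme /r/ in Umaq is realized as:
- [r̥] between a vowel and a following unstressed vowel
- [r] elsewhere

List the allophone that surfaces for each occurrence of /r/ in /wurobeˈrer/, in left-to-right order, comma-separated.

[r̥], [r], [r]

Occurrence 1 (position 3): between a vowel and a following unstressed vowel → [r̥].
Occurrence 2 (position 7): no conditioning environment matches → elsewhere allophone [r].
Occurrence 3 (position 9): no conditioning environment matches → elsewhere allophone [r].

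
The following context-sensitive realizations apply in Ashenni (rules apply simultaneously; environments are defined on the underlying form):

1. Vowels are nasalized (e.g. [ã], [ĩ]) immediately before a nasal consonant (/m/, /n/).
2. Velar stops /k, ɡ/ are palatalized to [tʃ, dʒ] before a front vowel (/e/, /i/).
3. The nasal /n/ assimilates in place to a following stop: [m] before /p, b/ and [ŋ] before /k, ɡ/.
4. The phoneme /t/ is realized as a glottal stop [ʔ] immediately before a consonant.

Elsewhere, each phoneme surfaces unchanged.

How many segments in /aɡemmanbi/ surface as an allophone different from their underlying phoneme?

Segments that undergo a rule: /ɡ/ → [dʒ] (rule 2); /e/ → [ẽ] (rule 1); /a/ → [ã] (rule 1); /n/ → [m] (rule 3).
All other segments surface unchanged.

4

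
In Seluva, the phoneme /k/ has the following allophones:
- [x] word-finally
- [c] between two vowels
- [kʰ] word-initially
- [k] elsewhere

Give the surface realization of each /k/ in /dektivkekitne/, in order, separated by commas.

[k], [k], [c]

Occurrence 1 (position 3): no conditioning environment matches → elsewhere allophone [k].
Occurrence 2 (position 7): no conditioning environment matches → elsewhere allophone [k].
Occurrence 3 (position 9): between two vowels → [c].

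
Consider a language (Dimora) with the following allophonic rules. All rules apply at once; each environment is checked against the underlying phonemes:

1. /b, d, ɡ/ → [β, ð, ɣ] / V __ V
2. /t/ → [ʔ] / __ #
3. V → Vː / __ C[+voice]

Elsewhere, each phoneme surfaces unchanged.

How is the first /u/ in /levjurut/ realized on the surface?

/u/ (between /j/ and /r/): before a voiced consonant, so rule 3 applies → [uː].

[uː]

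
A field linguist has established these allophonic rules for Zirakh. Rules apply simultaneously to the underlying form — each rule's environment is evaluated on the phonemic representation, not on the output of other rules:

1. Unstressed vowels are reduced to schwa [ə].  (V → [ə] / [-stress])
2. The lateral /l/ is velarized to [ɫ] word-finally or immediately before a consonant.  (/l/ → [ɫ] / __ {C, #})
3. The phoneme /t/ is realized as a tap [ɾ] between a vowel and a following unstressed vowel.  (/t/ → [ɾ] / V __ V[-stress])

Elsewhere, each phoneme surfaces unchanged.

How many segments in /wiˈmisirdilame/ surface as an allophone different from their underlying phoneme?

Segments that undergo a rule: /i/ → [ə] (rule 1); /i/ → [ə] (rule 1); /i/ → [ə] (rule 1); /a/ → [ə] (rule 1); /e/ → [ə] (rule 1).
All other segments surface unchanged.

5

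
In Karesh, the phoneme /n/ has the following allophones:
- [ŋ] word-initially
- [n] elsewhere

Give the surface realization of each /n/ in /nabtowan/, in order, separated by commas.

Occurrence 1 (position 1): word-initially → [ŋ].
Occurrence 2 (position 8): no conditioning environment matches → elsewhere allophone [n].

[ŋ], [n]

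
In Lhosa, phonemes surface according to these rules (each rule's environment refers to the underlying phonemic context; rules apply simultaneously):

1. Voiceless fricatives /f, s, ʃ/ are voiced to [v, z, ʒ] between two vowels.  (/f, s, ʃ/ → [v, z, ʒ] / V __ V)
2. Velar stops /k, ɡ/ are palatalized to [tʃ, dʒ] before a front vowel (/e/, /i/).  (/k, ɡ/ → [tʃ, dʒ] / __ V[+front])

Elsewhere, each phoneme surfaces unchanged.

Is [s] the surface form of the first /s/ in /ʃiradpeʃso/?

Yes

/s/ (between /ʃ/ and /o/): rule 1 targets it, but not between two vowels → unchanged [s].
The actual realization is [s], which matches [s].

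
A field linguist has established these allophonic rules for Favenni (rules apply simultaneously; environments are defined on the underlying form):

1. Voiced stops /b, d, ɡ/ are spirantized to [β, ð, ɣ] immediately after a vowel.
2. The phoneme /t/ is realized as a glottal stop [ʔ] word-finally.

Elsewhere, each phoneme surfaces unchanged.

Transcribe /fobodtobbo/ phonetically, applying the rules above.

/f/ stays [f].
/o/ stays [o].
/b/ — between /o/ and /o/, immediately after a vowel — surfaces as [β] (rule 1).
/o/ stays [o].
/d/ — between /o/ and /t/, immediately after a vowel — surfaces as [ð] (rule 1).
/t/ (between /d/ and /o/) fails the environment for rule 2, so it stays [t].
/o/ — not in any rule's target class → [o].
/b/ meets the environment for rule 1 (immediately after a vowel) → [β].
/b/ (between /b/ and /o/) is in the target of rule 1 but the environment (immediately after a vowel) is not met → [b].
/o/ — not in any rule's target class → [o].

[foβoðtoβbo]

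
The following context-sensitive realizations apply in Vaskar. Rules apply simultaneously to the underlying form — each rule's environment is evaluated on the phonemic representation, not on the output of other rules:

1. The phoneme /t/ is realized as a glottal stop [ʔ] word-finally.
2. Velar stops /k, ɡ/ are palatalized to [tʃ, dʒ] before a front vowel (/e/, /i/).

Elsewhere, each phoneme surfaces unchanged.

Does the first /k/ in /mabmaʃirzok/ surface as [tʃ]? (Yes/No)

/k/ — word-final; rule 2 does not apply here → [k].
The actual realization is [k], not [tʃ].

No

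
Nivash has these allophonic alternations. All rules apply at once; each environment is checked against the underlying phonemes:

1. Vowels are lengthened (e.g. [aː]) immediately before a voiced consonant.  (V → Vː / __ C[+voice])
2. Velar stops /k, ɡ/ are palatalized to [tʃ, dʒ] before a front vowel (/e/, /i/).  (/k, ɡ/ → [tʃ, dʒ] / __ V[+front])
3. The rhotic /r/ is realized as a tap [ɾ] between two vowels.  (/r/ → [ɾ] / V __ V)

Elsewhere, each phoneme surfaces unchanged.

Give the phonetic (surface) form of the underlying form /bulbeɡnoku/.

/b/ — not in any rule's target class → [b].
/u/ meets the environment for rule 1 (before a voiced consonant) → [uː].
/l/ (between /u/ and /b/): no rule targets it → [l].
/b/ — not in any rule's target class → [b].
Rule 1 applies to /e/ (between /b/ and /ɡ/: before a voiced consonant) → [eː].
/ɡ/ — between /e/ and /n/; rule 2 does not apply here → [ɡ].
/n/ — not in any rule's target class → [n].
/o/ (between /n/ and /k/) fails the environment for rule 1, so it stays [o].
/k/ (between /o/ and /u/) is in the target of rule 2 but the environment (before a front vowel) is not met → [k].
/u/ (word-final) is in the target of rule 1 but the environment (before a voiced consonant) is not met → [u].

[buːlbeːɡnoku]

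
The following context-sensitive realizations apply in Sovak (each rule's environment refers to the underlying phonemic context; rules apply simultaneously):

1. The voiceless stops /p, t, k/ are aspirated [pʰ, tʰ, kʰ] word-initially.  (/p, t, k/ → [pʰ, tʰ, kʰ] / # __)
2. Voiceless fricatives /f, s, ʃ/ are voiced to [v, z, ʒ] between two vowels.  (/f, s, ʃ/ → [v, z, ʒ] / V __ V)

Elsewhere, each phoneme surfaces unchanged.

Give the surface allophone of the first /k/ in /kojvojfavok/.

/k/ — word-initial, word-initially — surfaces as [kʰ] (rule 1).

[kʰ]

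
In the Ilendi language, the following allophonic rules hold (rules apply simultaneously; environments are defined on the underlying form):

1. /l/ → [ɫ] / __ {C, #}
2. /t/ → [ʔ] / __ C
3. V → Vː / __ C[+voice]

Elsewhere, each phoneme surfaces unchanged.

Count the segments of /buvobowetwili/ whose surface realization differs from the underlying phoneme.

5

Segments that undergo a rule: /u/ → [uː] (rule 3); /o/ → [oː] (rule 3); /o/ → [oː] (rule 3); /t/ → [ʔ] (rule 2); /i/ → [iː] (rule 3).
All other segments surface unchanged.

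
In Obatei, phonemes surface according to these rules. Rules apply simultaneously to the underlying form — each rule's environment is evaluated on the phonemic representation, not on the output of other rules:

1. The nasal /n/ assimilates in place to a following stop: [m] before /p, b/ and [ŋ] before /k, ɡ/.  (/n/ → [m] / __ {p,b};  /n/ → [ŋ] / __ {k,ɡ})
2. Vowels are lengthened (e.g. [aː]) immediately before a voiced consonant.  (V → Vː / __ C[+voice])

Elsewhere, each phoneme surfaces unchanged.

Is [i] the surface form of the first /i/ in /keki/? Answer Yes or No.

Yes

/i/ (word-final) fails the environment for rule 2, so it stays [i].
The actual realization is [i], which matches [i].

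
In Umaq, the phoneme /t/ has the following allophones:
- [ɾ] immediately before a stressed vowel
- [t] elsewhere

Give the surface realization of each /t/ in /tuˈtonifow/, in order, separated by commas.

[t], [ɾ]

Occurrence 1 (position 1): no conditioning environment matches → elsewhere allophone [t].
Occurrence 2 (position 3): immediately before a stressed vowel → [ɾ].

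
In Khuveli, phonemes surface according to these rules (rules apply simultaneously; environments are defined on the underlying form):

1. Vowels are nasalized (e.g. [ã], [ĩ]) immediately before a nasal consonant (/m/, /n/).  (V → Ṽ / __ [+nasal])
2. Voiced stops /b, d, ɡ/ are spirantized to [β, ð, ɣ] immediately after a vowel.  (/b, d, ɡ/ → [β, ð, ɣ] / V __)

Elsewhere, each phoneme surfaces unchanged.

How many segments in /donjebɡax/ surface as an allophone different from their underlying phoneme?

Segments that undergo a rule: /o/ → [õ] (rule 1); /b/ → [β] (rule 2).
All other segments surface unchanged.

2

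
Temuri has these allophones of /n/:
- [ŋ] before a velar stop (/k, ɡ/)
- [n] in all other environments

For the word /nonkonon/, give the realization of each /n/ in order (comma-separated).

[n], [ŋ], [n], [n]

Occurrence 1 (position 1): no conditioning environment matches → elsewhere allophone [n].
Occurrence 2 (position 3): before a velar stop → [ŋ].
Occurrence 3 (position 6): no conditioning environment matches → elsewhere allophone [n].
Occurrence 4 (position 8): no conditioning environment matches → elsewhere allophone [n].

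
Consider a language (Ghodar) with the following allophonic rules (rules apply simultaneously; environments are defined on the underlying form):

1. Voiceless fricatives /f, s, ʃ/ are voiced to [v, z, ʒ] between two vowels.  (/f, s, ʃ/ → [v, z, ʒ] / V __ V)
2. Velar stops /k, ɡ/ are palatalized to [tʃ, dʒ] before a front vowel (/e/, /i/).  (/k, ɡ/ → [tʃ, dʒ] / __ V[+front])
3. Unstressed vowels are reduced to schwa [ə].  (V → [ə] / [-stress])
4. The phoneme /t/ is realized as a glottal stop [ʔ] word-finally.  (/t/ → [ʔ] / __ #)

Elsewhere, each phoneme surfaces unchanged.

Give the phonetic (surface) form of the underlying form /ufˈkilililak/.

Rule 3 applies to /u/ (word-initial: in an unstressed syllable) → [ə].
/f/ (between /u/ and /k/): rule 1 targets it, but not between two vowels → unchanged [f].
/k/ meets the environment for rule 2 (before a front vowel) → [tʃ].
/i/ (between /k/ and /l/) is in the target of rule 3 but the environment (in an unstressed syllable) is not met → [i].
/i/ — between /l/ and /l/, in an unstressed syllable — surfaces as [ə] (rule 3).
Rule 3 applies to /i/ (between /l/ and /l/: in an unstressed syllable) → [ə].
/a/ (between /l/ and /k/): in an unstressed syllable, so rule 3 applies → [ə].
/k/ — word-final; rule 2 does not apply here → [k].

[əfˈtʃilələlək]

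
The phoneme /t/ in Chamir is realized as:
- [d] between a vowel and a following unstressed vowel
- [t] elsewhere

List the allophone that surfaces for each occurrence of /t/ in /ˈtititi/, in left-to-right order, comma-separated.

Occurrence 1 (position 1): no conditioning environment matches → elsewhere allophone [t].
Occurrence 2 (position 3): between a vowel and a following unstressed vowel → [d].
Occurrence 3 (position 5): between a vowel and a following unstressed vowel → [d].

[t], [d], [d]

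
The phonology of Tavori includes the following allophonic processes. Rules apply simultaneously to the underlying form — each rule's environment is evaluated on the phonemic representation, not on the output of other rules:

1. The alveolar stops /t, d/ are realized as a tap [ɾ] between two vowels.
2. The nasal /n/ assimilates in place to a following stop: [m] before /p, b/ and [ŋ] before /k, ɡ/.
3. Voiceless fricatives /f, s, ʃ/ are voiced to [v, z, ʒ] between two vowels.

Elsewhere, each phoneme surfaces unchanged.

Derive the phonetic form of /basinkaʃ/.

/b/ (word-initial) is unaffected → [b].
/a/ (between /b/ and /s/) is unaffected → [a].
/s/ (between /a/ and /i/) occurs between two vowels → [z] by rule 3.
/i/ (between /s/ and /n/) is unaffected → [i].
/n/ meets the environment for rule 2 (before a labial or velar stop) → [ŋ].
/k/ (between /n/ and /a/): no rule targets it → [k].
/a/ (between /k/ and /ʃ/): no rule targets it → [a].
/ʃ/ (word-final) is in the target of rule 3 but the environment (between two vowels) is not met → [ʃ].

[baziŋkaʃ]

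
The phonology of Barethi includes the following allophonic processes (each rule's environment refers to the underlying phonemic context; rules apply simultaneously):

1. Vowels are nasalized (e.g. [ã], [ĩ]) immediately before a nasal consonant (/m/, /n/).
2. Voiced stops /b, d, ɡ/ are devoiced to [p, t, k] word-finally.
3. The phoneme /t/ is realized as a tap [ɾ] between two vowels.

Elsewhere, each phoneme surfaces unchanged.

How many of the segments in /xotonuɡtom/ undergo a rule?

3

Segments that undergo a rule: /t/ → [ɾ] (rule 3); /o/ → [õ] (rule 1); /o/ → [õ] (rule 1).
All other segments surface unchanged.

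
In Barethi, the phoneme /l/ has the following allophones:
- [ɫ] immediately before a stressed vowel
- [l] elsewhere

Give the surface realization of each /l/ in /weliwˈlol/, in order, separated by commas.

[l], [ɫ], [l]

Occurrence 1 (position 3): no conditioning environment matches → elsewhere allophone [l].
Occurrence 2 (position 6): immediately before a stressed vowel → [ɫ].
Occurrence 3 (position 8): no conditioning environment matches → elsewhere allophone [l].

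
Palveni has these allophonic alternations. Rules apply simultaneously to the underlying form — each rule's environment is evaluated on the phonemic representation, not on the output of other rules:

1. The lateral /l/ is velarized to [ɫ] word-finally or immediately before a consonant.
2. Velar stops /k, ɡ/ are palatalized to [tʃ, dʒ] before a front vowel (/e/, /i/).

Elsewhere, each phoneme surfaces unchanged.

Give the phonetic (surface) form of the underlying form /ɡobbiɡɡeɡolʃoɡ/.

[ɡobbiɡdʒeɡoɫʃoɡ]

/ɡ/ (word-initial): rule 2 targets it, but not before a front vowel → unchanged [ɡ].
/o/ stays [o].
/b/ (between /o/ and /b/): no rule targets it → [b].
/b/ (between /b/ and /i/) is unaffected → [b].
/i/ stays [i].
/ɡ/ (between /i/ and /ɡ/) is in the target of rule 2 but the environment (before a front vowel) is not met → [ɡ].
Rule 2 applies to /ɡ/ (between /ɡ/ and /e/: before a front vowel) → [dʒ].
/e/ (between /ɡ/ and /ɡ/): no rule targets it → [e].
/ɡ/ (between /e/ and /o/) fails the environment for rule 2, so it stays [ɡ].
/o/ — not in any rule's target class → [o].
/l/ meets the environment for rule 1 (word-finally or immediately before a consonant) → [ɫ].
/ʃ/ stays [ʃ].
/o/ (between /ʃ/ and /ɡ/): no rule targets it → [o].
/ɡ/ (word-final): rule 2 targets it, but not before a front vowel → unchanged [ɡ].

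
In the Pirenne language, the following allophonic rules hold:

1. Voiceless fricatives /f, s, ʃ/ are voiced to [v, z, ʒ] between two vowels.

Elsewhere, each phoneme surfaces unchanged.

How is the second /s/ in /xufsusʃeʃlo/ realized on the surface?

/s/ (between /u/ and /ʃ/) is in the target of rule 1 but the environment (between two vowels) is not met → [s].

[s]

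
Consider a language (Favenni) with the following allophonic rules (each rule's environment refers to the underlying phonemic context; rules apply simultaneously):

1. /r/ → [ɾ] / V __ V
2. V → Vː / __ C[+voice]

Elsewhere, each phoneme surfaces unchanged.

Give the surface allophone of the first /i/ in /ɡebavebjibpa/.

[iː]

/i/ (between /j/ and /b/) occurs before a voiced consonant → [iː] by rule 2.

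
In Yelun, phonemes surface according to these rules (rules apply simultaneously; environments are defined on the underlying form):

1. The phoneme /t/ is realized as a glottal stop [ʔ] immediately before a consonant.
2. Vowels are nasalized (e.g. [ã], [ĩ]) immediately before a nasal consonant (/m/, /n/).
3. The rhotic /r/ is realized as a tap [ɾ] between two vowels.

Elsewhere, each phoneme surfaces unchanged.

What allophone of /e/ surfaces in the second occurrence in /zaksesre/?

/e/ (word-final): rule 2 targets it, but not before a nasal consonant → unchanged [e].

[e]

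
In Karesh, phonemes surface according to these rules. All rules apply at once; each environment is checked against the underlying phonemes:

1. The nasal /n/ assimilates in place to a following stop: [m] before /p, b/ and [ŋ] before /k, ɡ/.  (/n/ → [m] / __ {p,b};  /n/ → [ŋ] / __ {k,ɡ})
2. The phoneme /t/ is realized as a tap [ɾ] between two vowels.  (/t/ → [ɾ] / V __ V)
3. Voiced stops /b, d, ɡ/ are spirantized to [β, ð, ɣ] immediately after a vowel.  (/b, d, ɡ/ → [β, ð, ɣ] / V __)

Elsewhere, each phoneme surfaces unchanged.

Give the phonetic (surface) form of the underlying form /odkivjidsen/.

/o/ (word-initial): no rule targets it → [o].
/d/ meets the environment for rule 3 (immediately after a vowel) → [ð].
/k/ (between /d/ and /i/): no rule targets it → [k].
/i/ — not in any rule's target class → [i].
/v/ — not in any rule's target class → [v].
/j/ stays [j].
/i/ (between /j/ and /d/) is unaffected → [i].
/d/ (between /i/ and /s/): immediately after a vowel, so rule 3 applies → [ð].
/s/ stays [s].
/e/ (between /s/ and /n/): no rule targets it → [e].
/n/ (word-final): rule 1 targets it, but not before a labial or velar stop → unchanged [n].

[oðkivjiðsen]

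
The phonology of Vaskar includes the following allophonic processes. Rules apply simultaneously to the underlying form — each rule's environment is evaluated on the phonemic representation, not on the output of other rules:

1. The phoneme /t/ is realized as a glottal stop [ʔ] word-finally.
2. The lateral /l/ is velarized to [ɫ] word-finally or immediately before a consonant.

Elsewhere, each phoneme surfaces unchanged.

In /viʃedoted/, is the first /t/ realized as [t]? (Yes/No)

/t/ (between /o/ and /e/) fails the environment for rule 1, so it stays [t].
The actual realization is [t], which matches [t].

Yes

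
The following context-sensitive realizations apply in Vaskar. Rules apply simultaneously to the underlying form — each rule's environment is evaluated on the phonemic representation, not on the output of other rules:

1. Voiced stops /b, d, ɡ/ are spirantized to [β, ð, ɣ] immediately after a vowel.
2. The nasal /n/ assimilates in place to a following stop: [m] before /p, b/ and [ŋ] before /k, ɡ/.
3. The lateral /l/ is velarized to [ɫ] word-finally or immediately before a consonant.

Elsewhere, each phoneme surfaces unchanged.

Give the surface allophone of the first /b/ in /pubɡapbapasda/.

/b/ meets the environment for rule 1 (immediately after a vowel) → [β].

[β]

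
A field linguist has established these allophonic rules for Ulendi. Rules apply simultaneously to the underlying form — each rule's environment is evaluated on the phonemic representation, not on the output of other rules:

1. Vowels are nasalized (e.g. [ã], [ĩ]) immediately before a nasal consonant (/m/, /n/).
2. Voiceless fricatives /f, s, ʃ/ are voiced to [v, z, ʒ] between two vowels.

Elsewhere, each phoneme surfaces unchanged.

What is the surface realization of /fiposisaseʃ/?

/f/ (word-initial) fails the environment for rule 2, so it stays [f].
/i/ (between /f/ and /p/): rule 1 targets it, but not before a nasal consonant → unchanged [i].
/p/ — not in any rule's target class → [p].
/o/ (between /p/ and /s/) fails the environment for rule 1, so it stays [o].
Rule 2 applies to /s/ (between /o/ and /i/: between two vowels) → [z].
/i/ (between /s/ and /s/) is in the target of rule 1 but the environment (before a nasal consonant) is not met → [i].
/s/ (between /i/ and /a/): between two vowels, so rule 2 applies → [z].
/a/ (between /s/ and /s/) fails the environment for rule 1, so it stays [a].
/s/ (between /a/ and /e/) occurs between two vowels → [z] by rule 2.
/e/ (between /s/ and /ʃ/) fails the environment for rule 1, so it stays [e].
/ʃ/ (word-final) is in the target of rule 2 but the environment (between two vowels) is not met → [ʃ].

[fipozizazeʃ]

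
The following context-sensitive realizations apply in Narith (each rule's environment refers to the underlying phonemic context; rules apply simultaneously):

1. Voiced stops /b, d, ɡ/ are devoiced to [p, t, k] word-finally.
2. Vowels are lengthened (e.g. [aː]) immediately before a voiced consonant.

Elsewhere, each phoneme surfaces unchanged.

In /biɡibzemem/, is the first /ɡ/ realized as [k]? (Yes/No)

/ɡ/ — between /i/ and /i/; rule 1 does not apply here → [ɡ].
The actual realization is [ɡ], not [k].

No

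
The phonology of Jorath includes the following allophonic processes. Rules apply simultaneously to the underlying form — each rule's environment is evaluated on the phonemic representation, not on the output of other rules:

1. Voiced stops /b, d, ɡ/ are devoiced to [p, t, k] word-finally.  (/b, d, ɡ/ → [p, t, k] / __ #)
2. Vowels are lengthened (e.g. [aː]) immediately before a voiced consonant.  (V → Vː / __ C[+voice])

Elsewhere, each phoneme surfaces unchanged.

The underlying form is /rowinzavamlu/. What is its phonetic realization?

[roːwiːnzaːvaːmlu]

/r/ (word-initial): no rule targets it → [r].
/o/ — between /r/ and /w/, before a voiced consonant — surfaces as [oː] (rule 2).
/w/ (between /o/ and /i/): no rule targets it → [w].
Rule 2 applies to /i/ (between /w/ and /n/: before a voiced consonant) → [iː].
/n/ — not in any rule's target class → [n].
/z/ stays [z].
/a/ (between /z/ and /v/): before a voiced consonant, so rule 2 applies → [aː].
/v/ (between /a/ and /a/) is unaffected → [v].
Rule 2 applies to /a/ (between /v/ and /m/: before a voiced consonant) → [aː].
/m/ (between /a/ and /l/) is unaffected → [m].
/l/ stays [l].
/u/ (word-final) is in the target of rule 2 but the environment (before a voiced consonant) is not met → [u].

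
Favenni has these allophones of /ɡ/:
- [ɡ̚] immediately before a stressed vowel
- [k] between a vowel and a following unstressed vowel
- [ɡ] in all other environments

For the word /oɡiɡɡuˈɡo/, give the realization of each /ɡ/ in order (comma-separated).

[k], [ɡ], [ɡ], [ɡ̚]

Occurrence 1 (position 2): between a vowel and a following unstressed vowel → [k].
Occurrence 2 (position 4): no conditioning environment matches → elsewhere allophone [ɡ].
Occurrence 3 (position 5): no conditioning environment matches → elsewhere allophone [ɡ].
Occurrence 4 (position 7): immediately before a stressed vowel → [ɡ̚].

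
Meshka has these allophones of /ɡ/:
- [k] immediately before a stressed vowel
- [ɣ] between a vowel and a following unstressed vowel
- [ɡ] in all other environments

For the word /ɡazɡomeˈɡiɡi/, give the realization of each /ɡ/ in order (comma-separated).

Occurrence 1 (position 1): no conditioning environment matches → elsewhere allophone [ɡ].
Occurrence 2 (position 4): no conditioning environment matches → elsewhere allophone [ɡ].
Occurrence 3 (position 8): immediately before a stressed vowel → [k].
Occurrence 4 (position 10): between a vowel and a following unstressed vowel → [ɣ].

[ɡ], [ɡ], [k], [ɣ]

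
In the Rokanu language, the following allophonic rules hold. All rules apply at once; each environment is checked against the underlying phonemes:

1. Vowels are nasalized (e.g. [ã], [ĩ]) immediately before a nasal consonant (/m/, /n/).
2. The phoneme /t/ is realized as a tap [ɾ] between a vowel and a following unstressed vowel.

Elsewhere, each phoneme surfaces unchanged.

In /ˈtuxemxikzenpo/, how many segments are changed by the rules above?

Segments that undergo a rule: /e/ → [ẽ] (rule 1); /e/ → [ẽ] (rule 1).
All other segments surface unchanged.

2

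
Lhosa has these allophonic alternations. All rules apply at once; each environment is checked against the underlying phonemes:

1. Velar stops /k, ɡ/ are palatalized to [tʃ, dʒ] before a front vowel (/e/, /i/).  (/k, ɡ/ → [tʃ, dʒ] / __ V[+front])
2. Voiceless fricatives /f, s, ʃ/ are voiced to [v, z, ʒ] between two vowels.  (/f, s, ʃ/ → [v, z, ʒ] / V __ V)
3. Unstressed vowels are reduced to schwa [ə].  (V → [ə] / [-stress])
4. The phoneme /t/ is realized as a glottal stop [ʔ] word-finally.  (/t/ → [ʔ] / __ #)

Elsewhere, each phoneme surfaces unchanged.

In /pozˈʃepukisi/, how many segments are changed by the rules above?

6

Segments that undergo a rule: /o/ → [ə] (rule 3); /u/ → [ə] (rule 3); /k/ → [tʃ] (rule 1); /i/ → [ə] (rule 3); /s/ → [z] (rule 2); /i/ → [ə] (rule 3).
All other segments surface unchanged.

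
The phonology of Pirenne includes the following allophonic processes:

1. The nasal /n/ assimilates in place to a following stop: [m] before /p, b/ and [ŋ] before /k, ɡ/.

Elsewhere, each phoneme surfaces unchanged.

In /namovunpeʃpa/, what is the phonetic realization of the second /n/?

/n/ (between /u/ and /p/): before a labial or velar stop, so rule 1 applies → [m].

[m]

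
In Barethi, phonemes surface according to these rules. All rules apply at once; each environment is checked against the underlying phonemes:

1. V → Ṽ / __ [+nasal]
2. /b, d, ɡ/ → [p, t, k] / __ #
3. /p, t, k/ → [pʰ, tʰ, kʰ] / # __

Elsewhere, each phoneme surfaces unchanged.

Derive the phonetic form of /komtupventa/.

[kʰõmtupvẽnta]

/k/ meets the environment for rule 3 (word-initially) → [kʰ].
/o/ (between /k/ and /m/): before a nasal consonant, so rule 1 applies → [õ].
/t/ (between /m/ and /u/) fails the environment for rule 3, so it stays [t].
/u/ (between /t/ and /p/) fails the environment for rule 1, so it stays [u].
/p/ (between /u/ and /v/): rule 3 targets it, but not word-initially → unchanged [p].
/e/ — between /v/ and /n/, before a nasal consonant — surfaces as [ẽ] (rule 1).
/t/ — between /n/ and /a/; rule 3 does not apply here → [t].
/a/ (word-final): rule 1 targets it, but not before a nasal consonant → unchanged [a].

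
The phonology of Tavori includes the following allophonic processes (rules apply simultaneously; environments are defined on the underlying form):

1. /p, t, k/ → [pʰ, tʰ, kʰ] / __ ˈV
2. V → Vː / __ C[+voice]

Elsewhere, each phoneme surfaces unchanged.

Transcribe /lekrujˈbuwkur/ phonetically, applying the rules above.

/l/ — not in any rule's target class → [l].
/e/ (between /l/ and /k/) fails the environment for rule 2, so it stays [e].
/k/ (between /e/ and /r/) fails the environment for rule 1, so it stays [k].
/r/ — not in any rule's target class → [r].
/u/ (between /r/ and /j/) occurs before a voiced consonant → [uː] by rule 2.
/j/ stays [j].
/b/ stays [b].
Rule 2 applies to /u/ (between /b/ and /w/: before a voiced consonant) → [uː].
/w/ stays [w].
/k/ (between /w/ and /u/) is in the target of rule 1 but the environment (immediately before a stressed vowel) is not met → [k].
/u/ — between /k/ and /r/, before a voiced consonant — surfaces as [uː] (rule 2).
/r/ — not in any rule's target class → [r].

[lekruːjˈbuːwkuːr]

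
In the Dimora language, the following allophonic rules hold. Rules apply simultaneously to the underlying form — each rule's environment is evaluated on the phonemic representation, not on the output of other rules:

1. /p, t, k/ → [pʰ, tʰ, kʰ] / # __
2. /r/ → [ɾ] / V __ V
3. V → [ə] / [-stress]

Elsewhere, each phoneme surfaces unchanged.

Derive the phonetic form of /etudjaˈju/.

Rule 3 applies to /e/ (word-initial: in an unstressed syllable) → [ə].
/t/ — between /e/ and /u/; rule 1 does not apply here → [t].
/u/ (between /t/ and /d/): in an unstressed syllable, so rule 3 applies → [ə].
/a/ (between /j/ and /j/): in an unstressed syllable, so rule 3 applies → [ə].
/u/ (word-final) fails the environment for rule 3, so it stays [u].

[ətədjəˈju]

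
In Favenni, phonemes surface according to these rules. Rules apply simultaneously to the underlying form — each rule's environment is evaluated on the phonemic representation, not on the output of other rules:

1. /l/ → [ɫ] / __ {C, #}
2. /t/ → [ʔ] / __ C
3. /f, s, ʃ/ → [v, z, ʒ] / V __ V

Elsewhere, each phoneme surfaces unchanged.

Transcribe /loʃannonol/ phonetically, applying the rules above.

[loʒannonoɫ]

/l/ (word-initial): rule 1 targets it, but not word-finally or immediately before a consonant → unchanged [l].
/o/ stays [o].
/ʃ/ meets the environment for rule 3 (between two vowels) → [ʒ].
/a/ stays [a].
/n/ (between /a/ and /n/) is unaffected → [n].
/n/ stays [n].
/o/ (between /n/ and /n/): no rule targets it → [o].
/n/ stays [n].
/o/ (between /n/ and /l/): no rule targets it → [o].
/l/ meets the environment for rule 1 (word-finally or immediately before a consonant) → [ɫ].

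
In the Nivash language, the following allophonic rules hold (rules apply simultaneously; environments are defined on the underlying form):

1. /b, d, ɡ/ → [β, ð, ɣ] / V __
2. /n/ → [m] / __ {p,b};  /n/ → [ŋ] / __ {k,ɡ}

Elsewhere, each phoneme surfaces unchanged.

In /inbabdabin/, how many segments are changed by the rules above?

Segments that undergo a rule: /n/ → [m] (rule 2); /b/ → [β] (rule 1); /b/ → [β] (rule 1).
All other segments surface unchanged.

3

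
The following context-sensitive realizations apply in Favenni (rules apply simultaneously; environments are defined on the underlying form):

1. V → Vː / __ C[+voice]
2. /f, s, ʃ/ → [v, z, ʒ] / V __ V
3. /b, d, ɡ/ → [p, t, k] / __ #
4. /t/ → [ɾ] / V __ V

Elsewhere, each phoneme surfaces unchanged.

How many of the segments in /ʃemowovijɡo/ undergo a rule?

4

Segments that undergo a rule: /e/ → [eː] (rule 1); /o/ → [oː] (rule 1); /o/ → [oː] (rule 1); /i/ → [iː] (rule 1).
All other segments surface unchanged.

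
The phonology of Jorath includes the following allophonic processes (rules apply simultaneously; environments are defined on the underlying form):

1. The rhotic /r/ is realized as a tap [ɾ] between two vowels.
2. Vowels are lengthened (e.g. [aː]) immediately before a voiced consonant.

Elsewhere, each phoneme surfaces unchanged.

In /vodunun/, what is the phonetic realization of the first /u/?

Rule 2 applies to /u/ (between /d/ and /n/: before a voiced consonant) → [uː].

[uː]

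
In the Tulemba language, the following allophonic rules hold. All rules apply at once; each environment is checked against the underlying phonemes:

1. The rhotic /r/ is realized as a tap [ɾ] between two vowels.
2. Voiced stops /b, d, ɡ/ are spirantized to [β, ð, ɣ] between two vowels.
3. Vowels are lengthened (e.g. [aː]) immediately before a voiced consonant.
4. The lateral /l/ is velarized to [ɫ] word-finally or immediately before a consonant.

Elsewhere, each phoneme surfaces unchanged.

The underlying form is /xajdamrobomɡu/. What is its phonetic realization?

[xaːjdaːmroːβoːmɡu]

/x/ — not in any rule's target class → [x].
/a/ (between /x/ and /j/) occurs before a voiced consonant → [aː] by rule 3.
/j/ stays [j].
/d/ (between /j/ and /a/) is in the target of rule 2 but the environment (between two vowels) is not met → [d].
/a/ meets the environment for rule 3 (before a voiced consonant) → [aː].
/m/ stays [m].
/r/ — between /m/ and /o/; rule 1 does not apply here → [r].
Rule 3 applies to /o/ (between /r/ and /b/: before a voiced consonant) → [oː].
/b/ meets the environment for rule 2 (between two vowels) → [β].
/o/ (between /b/ and /m/) occurs before a voiced consonant → [oː] by rule 3.
/m/ (between /o/ and /ɡ/) is unaffected → [m].
/ɡ/ — between /m/ and /u/; rule 2 does not apply here → [ɡ].
/u/ (word-final) fails the environment for rule 3, so it stays [u].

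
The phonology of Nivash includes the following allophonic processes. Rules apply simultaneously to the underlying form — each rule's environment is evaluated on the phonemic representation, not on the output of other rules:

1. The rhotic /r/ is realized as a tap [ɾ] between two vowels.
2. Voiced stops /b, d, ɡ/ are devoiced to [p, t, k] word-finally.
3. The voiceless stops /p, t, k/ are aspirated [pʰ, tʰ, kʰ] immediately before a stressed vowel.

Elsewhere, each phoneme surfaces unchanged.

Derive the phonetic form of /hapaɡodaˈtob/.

[hapaɡodaˈtʰop]

/h/ — not in any rule's target class → [h].
/a/ — not in any rule's target class → [a].
/p/ — between /a/ and /a/; rule 3 does not apply here → [p].
/a/ stays [a].
/ɡ/ — between /a/ and /o/; rule 2 does not apply here → [ɡ].
/o/ (between /ɡ/ and /d/) is unaffected → [o].
/d/ (between /o/ and /a/) is in the target of rule 2 but the environment (word-finally) is not met → [d].
/a/ — not in any rule's target class → [a].
/t/ meets the environment for rule 3 (immediately before a stressed vowel) → [tʰ].
/o/ (between /t/ and /b/): no rule targets it → [o].
/b/ — word-final, word-finally — surfaces as [p] (rule 2).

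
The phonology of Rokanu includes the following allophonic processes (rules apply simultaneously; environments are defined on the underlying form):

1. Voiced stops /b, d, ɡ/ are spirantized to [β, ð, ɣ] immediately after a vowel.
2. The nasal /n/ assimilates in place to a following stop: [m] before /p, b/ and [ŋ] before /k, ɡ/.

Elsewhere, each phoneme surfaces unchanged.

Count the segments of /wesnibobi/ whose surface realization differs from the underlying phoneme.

Segments that undergo a rule: /b/ → [β] (rule 1); /b/ → [β] (rule 1).
All other segments surface unchanged.

2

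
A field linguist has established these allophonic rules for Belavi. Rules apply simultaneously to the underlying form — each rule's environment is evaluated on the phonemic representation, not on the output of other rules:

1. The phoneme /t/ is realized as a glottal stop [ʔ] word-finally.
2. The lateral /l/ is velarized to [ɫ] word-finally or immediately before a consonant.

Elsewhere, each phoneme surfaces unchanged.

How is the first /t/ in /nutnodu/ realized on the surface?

[t]

/t/ (between /u/ and /n/) fails the environment for rule 1, so it stays [t].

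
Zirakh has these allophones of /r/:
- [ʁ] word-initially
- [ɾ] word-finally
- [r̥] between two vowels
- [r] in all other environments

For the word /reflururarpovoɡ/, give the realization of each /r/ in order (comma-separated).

[ʁ], [r̥], [r̥], [r]

Occurrence 1 (position 1): word-initially → [ʁ].
Occurrence 2 (position 6): between two vowels → [r̥].
Occurrence 3 (position 8): between two vowels → [r̥].
Occurrence 4 (position 10): no conditioning environment matches → elsewhere allophone [r].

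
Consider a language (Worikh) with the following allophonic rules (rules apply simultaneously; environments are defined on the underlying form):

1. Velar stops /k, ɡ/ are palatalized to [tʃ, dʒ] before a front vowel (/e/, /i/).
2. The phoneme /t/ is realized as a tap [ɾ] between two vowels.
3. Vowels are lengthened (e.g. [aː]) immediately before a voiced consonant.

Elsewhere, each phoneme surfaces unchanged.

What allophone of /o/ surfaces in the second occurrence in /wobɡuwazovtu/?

/o/ — between /z/ and /v/, before a voiced consonant — surfaces as [oː] (rule 3).

[oː]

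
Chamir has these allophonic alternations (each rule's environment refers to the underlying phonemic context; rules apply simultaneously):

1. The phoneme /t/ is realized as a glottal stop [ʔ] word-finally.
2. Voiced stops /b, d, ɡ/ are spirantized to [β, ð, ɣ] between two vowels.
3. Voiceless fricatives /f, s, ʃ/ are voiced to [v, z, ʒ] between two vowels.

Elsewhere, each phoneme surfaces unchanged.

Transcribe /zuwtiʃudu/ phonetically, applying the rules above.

[zuwtiʒuðu]

/z/ stays [z].
/u/ (between /z/ and /w/): no rule targets it → [u].
/w/ — not in any rule's target class → [w].
/t/ (between /w/ and /i/): rule 1 targets it, but not word-finally → unchanged [t].
/i/ (between /t/ and /ʃ/): no rule targets it → [i].
/ʃ/ (between /i/ and /u/) occurs between two vowels → [ʒ] by rule 3.
/u/ (between /ʃ/ and /d/) is unaffected → [u].
/d/ — between /u/ and /u/, between two vowels — surfaces as [ð] (rule 2).
/u/ stays [u].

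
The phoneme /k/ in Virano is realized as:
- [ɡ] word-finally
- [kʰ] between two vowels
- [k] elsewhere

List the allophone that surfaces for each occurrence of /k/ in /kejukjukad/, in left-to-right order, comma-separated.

[k], [k], [kʰ]

Occurrence 1 (position 1): no conditioning environment matches → elsewhere allophone [k].
Occurrence 2 (position 5): no conditioning environment matches → elsewhere allophone [k].
Occurrence 3 (position 8): between two vowels → [kʰ].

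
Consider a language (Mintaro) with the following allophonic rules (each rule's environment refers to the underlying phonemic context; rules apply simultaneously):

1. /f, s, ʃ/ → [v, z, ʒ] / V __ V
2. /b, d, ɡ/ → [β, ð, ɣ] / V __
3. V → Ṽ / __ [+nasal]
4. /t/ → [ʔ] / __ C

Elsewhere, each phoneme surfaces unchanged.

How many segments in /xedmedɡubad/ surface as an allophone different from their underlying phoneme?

4

Segments that undergo a rule: /d/ → [ð] (rule 2); /d/ → [ð] (rule 2); /b/ → [β] (rule 2); /d/ → [ð] (rule 2).
All other segments surface unchanged.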